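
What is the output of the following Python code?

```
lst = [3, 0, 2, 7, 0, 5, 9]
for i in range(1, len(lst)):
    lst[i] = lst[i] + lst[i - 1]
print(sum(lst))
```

78

i=1: lst[1] = 0+3 = 3 → [3, 3, 2, 7, 0, 5, 9]
i=2: lst[2] = 2+3 = 5 → [3, 3, 5, 7, 0, 5, 9]
i=3: lst[3] = 7+5 = 12 → [3, 3, 5, 12, 0, 5, 9]
i=4: lst[4] = 0+12 = 12 → [3, 3, 5, 12, 12, 5, 9]
i=5: lst[5] = 5+12 = 17 → [3, 3, 5, 12, 12, 17, 9]
i=6: lst[6] = 9+17 = 26 → [3, 3, 5, 12, 12, 17, 26]
sum = 78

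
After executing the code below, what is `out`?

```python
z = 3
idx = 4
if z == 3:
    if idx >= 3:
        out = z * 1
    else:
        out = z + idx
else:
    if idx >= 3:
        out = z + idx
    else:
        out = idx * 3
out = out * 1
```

3

z=3, idx=4
z == 3 is True; idx >= 3 is True
→ out = z * 1 = 3
out = 3*1 = 3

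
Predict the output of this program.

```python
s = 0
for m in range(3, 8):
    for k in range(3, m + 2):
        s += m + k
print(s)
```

205

m=3,k=3: s = 0+6 = 6
m=3,k=4: s = 6+7 = 13
m=4,k=3: s = 13+7 = 20
m=4,k=4: s = 20+8 = 28
m=4,k=5: s = 28+9 = 37
m=5,k=3: s = 37+8 = 45
m=5,k=4: s = 45+9 = 54
m=5,k=5: s = 54+10 = 64
m=5,k=6: s = 64+11 = 75
m=6,k=3: s = 75+9 = 84
m=6,k=4: s = 84+10 = 94
m=6,k=5: s = 94+11 = 105
m=6,k=6: s = 105+12 = 117
m=6,k=7: s = 117+13 = 130
m=7,k=3: s = 130+10 = 140
m=7,k=4: s = 140+11 = 151
m=7,k=5: s = 151+12 = 163
m=7,k=6: s = 163+13 = 176
m=7,k=7: s = 176+14 = 190
m=7,k=8: s = 190+15 = 205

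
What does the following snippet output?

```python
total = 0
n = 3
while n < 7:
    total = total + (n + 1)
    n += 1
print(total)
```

22

n=3: total = 0+4 = 4
n=4: total = 4+5 = 9
n=5: total = 9+6 = 15
n=6: total = 15+7 = 22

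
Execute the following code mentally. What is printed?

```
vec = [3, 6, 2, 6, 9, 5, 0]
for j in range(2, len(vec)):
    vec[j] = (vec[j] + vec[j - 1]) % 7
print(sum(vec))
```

12

j=2: vec[2] = (2+6)%7 = 1 → [3, 6, 1, 6, 9, 5, 0]
j=3: vec[3] = (6+1)%7 = 0 → [3, 6, 1, 0, 9, 5, 0]
j=4: vec[4] = (9+0)%7 = 2 → [3, 6, 1, 0, 2, 5, 0]
j=5: vec[5] = (5+2)%7 = 0 → [3, 6, 1, 0, 2, 0, 0]
j=6: vec[6] = (0+0)%7 = 0 → [3, 6, 1, 0, 2, 0, 0]
sum = 12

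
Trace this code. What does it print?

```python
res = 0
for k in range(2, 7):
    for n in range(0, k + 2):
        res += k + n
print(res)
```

k=2,n=0: res = 0+2 = 2
k=2,n=1: res = 2+3 = 5
k=2,n=2: res = 5+4 = 9
k=2,n=3: res = 9+5 = 14
k=3,n=0: res = 14+3 = 17
k=3,n=1: res = 17+4 = 21
k=3,n=2: res = 21+5 = 26
k=3,n=3: res = 26+6 = 32
k=3,n=4: res = 32+7 = 39
k=4,n=0: res = 39+4 = 43
k=4,n=1: res = 43+5 = 48
k=4,n=2: res = 48+6 = 54
k=4,n=3: res = 54+7 = 61
k=4,n=4: res = 61+8 = 69
k=4,n=5: res = 69+9 = 78
k=5,n=0: res = 78+5 = 83
k=5,n=1: res = 83+6 = 89
k=5,n=2: res = 89+7 = 96
k=5,n=3: res = 96+8 = 104
k=5,n=4: res = 104+9 = 113
k=5,n=5: res = 113+10 = 123
k=5,n=6: res = 123+11 = 134
k=6,n=0: res = 134+6 = 140
k=6,n=1: res = 140+7 = 147
k=6,n=2: res = 147+8 = 155
k=6,n=3: res = 155+9 = 164
k=6,n=4: res = 164+10 = 174
k=6,n=5: res = 174+11 = 185
k=6,n=6: res = 185+12 = 197
k=6,n=7: res = 197+13 = 210

210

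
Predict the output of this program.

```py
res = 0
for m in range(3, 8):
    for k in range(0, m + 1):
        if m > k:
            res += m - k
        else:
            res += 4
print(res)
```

100

m=3,k=0: 3>0, res = 0+3 = 3
m=3,k=1: 3>1, res = 3+2 = 5
m=3,k=2: 3>2, res = 5+1 = 6
m=3,k=3: not 3>3, res = 6+4 = 10
m=4,k=0: 4>0, res = 10+4 = 14
m=4,k=1: 4>1, res = 14+3 = 17
m=4,k=2: 4>2, res = 17+2 = 19
m=4,k=3: 4>3, res = 19+1 = 20
m=4,k=4: not 4>4, res = 20+4 = 24
m=5,k=0: 5>0, res = 24+5 = 29
m=5,k=1: 5>1, res = 29+4 = 33
m=5,k=2: 5>2, res = 33+3 = 36
m=5,k=3: 5>3, res = 36+2 = 38
m=5,k=4: 5>4, res = 38+1 = 39
m=5,k=5: not 5>5, res = 39+4 = 43
m=6,k=0: 6>0, res = 43+6 = 49
m=6,k=1: 6>1, res = 49+5 = 54
m=6,k=2: 6>2, res = 54+4 = 58
m=6,k=3: 6>3, res = 58+3 = 61
m=6,k=4: 6>4, res = 61+2 = 63
m=6,k=5: 6>5, res = 63+1 = 64
m=6,k=6: not 6>6, res = 64+4 = 68
m=7,k=0: 7>0, res = 68+7 = 75
m=7,k=1: 7>1, res = 75+6 = 81
m=7,k=2: 7>2, res = 81+5 = 86
m=7,k=3: 7>3, res = 86+4 = 90
m=7,k=4: 7>4, res = 90+3 = 93
m=7,k=5: 7>5, res = 93+2 = 95
m=7,k=6: 7>6, res = 95+1 = 96
m=7,k=7: not 7>7, res = 96+4 = 100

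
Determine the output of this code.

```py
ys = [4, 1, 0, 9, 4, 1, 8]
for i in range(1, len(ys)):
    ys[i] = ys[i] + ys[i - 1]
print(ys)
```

i=1: ys[1] = 1+4 = 5 → [4, 5, 0, 9, 4, 1, 8]
i=2: ys[2] = 0+5 = 5 → [4, 5, 5, 9, 4, 1, 8]
i=3: ys[3] = 9+5 = 14 → [4, 5, 5, 14, 4, 1, 8]
i=4: ys[4] = 4+14 = 18 → [4, 5, 5, 14, 18, 1, 8]
i=5: ys[5] = 1+18 = 19 → [4, 5, 5, 14, 18, 19, 8]
i=6: ys[6] = 8+19 = 27 → [4, 5, 5, 14, 18, 19, 27]

[4, 5, 5, 14, 18, 19, 27]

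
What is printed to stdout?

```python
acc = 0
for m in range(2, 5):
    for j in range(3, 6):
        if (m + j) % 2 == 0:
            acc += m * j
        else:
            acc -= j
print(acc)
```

m=2,j=3: odd sum, acc = 0-3 = -3
m=2,j=4: even sum, acc = (-3)+8 = 5
m=2,j=5: odd sum, acc = 5-5 = 0
m=3,j=3: even sum, acc = 0+9 = 9
m=3,j=4: odd sum, acc = 9-4 = 5
m=3,j=5: even sum, acc = 5+15 = 20
m=4,j=3: odd sum, acc = 20-3 = 17
m=4,j=4: even sum, acc = 17+16 = 33
m=4,j=5: odd sum, acc = 33-5 = 28

28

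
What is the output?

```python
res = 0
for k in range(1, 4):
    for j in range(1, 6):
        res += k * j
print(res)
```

90

k=1,j=1: res = 0+1 = 1
k=1,j=2: res = 1+2 = 3
k=1,j=3: res = 3+3 = 6
k=1,j=4: res = 6+4 = 10
k=1,j=5: res = 10+5 = 15
k=2,j=1: res = 15+2 = 17
k=2,j=2: res = 17+4 = 21
k=2,j=3: res = 21+6 = 27
k=2,j=4: res = 27+8 = 35
k=2,j=5: res = 35+10 = 45
k=3,j=1: res = 45+3 = 48
k=3,j=2: res = 48+6 = 54
k=3,j=3: res = 54+9 = 63
k=3,j=4: res = 63+12 = 75
k=3,j=5: res = 75+15 = 90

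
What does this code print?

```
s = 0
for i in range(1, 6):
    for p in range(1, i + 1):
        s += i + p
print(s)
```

90

i=1,p=1: s = 0+2 = 2
i=2,p=1: s = 2+3 = 5
i=2,p=2: s = 5+4 = 9
i=3,p=1: s = 9+4 = 13
i=3,p=2: s = 13+5 = 18
i=3,p=3: s = 18+6 = 24
i=4,p=1: s = 24+5 = 29
i=4,p=2: s = 29+6 = 35
i=4,p=3: s = 35+7 = 42
i=4,p=4: s = 42+8 = 50
i=5,p=1: s = 50+6 = 56
i=5,p=2: s = 56+7 = 63
i=5,p=3: s = 63+8 = 71
i=5,p=4: s = 71+9 = 80
i=5,p=5: s = 80+10 = 90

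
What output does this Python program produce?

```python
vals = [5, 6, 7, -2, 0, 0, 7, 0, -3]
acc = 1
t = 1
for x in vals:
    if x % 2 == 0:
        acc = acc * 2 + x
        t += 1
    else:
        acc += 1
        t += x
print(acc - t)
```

x=5: not even, acc = 1+1 = 2; t=6
x=6: even, acc = 2*2+6 = 10; t=7
x=7: not even, acc = 10+1 = 11; t=14
x=-2: even, acc = 11*2+(-2) = 20; t=15
x=0: even, acc = 20*2+0 = 40; t=16
x=0: even, acc = 40*2+0 = 80; t=17
x=7: not even, acc = 80+1 = 81; t=24
x=0: even, acc = 81*2+0 = 162; t=25
x=-3: not even, acc = 162+1 = 163; t=22
acc-t = 163-22 = 141

141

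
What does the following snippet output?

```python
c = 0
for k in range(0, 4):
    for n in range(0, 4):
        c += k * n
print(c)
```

36

k=0,n=0: c = 0+0 = 0
k=0,n=1: c = 0+0 = 0
k=0,n=2: c = 0+0 = 0
k=0,n=3: c = 0+0 = 0
k=1,n=0: c = 0+0 = 0
k=1,n=1: c = 0+1 = 1
k=1,n=2: c = 1+2 = 3
k=1,n=3: c = 3+3 = 6
k=2,n=0: c = 6+0 = 6
k=2,n=1: c = 6+2 = 8
k=2,n=2: c = 8+4 = 12
k=2,n=3: c = 12+6 = 18
k=3,n=0: c = 18+0 = 18
k=3,n=1: c = 18+3 = 21
k=3,n=2: c = 21+6 = 27
k=3,n=3: c = 27+9 = 36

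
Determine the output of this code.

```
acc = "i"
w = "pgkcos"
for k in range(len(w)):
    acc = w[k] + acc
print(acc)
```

k=0: prepend 'p' → 'pi'
k=1: prepend 'g' → 'gpi'
k=2: prepend 'k' → 'kgpi'
k=3: prepend 'c' → 'ckgpi'
k=4: prepend 'o' → 'ockgpi'
k=5: prepend 's' → 'sockgpi'

sockgpi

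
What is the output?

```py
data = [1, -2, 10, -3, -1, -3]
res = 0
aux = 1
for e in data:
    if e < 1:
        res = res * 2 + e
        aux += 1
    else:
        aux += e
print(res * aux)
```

e=1: not <1; aux=2
e=-2: <1, res = 0*2+(-2) = -2; aux=3
e=10: not <1; aux=13
e=-3: <1, res = (-2)*2+(-3) = -7; aux=14
e=-1: <1, res = (-7)*2+(-1) = -15; aux=15
e=-3: <1, res = (-15)*2+(-3) = -33; aux=16
res*aux = (-33)*16 = -528

-528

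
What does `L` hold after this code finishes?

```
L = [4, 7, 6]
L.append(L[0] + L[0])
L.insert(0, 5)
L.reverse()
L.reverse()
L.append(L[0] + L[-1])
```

append L[0]+L[0] = 4+4 = 8 → [4, 7, 6, 8]
insert 5 at 0 → [5, 4, 7, 6, 8]
reverse → [8, 6, 7, 4, 5]
reverse → [5, 4, 7, 6, 8]
append L[0]+L[-1] = 5+8 = 13 → [5, 4, 7, 6, 8, 13]

[5, 4, 7, 6, 8, 13]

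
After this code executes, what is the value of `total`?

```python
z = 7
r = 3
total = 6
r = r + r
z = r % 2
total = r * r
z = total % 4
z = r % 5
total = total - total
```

r = 3+3 = 6
z = 6%2 = 0
total = 6*6 = 36
z = 36%4 = 0
z = 6%5 = 1
total = 36-36 = 0

0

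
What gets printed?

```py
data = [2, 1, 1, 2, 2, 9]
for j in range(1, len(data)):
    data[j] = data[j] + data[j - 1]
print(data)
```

[2, 3, 4, 6, 8, 17]

j=1: data[1] = 1+2 = 3 → [2, 3, 1, 2, 2, 9]
j=2: data[2] = 1+3 = 4 → [2, 3, 4, 2, 2, 9]
j=3: data[3] = 2+4 = 6 → [2, 3, 4, 6, 2, 9]
j=4: data[4] = 2+6 = 8 → [2, 3, 4, 6, 8, 9]
j=5: data[5] = 9+8 = 17 → [2, 3, 4, 6, 8, 17]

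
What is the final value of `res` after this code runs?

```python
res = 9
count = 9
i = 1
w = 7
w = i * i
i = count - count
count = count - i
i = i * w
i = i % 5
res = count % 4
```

1

w = 1*1 = 1
i = 9-9 = 0
count = 9-0 = 9
i = 0*1 = 0
i = 0%5 = 0
res = 9%4 = 1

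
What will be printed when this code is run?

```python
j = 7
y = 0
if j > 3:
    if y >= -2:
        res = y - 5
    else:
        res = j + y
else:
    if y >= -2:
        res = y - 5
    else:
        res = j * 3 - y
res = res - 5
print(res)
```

-10

j=7, y=0
j > 3 is True; y >= -2 is True
→ res = y - 5 = -5
res = (-5)-5 = -10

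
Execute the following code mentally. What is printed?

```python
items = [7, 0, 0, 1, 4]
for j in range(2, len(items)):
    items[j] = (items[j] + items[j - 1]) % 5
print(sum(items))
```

8

j=2: items[2] = (0+0)%5 = 0 → [7, 0, 0, 1, 4]
j=3: items[3] = (1+0)%5 = 1 → [7, 0, 0, 1, 4]
j=4: items[4] = (4+1)%5 = 0 → [7, 0, 0, 1, 0]
sum = 8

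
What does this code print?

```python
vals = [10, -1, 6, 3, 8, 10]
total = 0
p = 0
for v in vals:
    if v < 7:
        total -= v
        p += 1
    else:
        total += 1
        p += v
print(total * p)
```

v=10: not <7, total = 0+1 = 1; p=10
v=-1: <7, total = 1-(-1) = 2; p=11
v=6: <7, total = 2-6 = -4; p=12
v=3: <7, total = (-4)-3 = -7; p=13
v=8: not <7, total = (-7)+1 = -6; p=21
v=10: not <7, total = (-6)+1 = -5; p=31
total*p = (-5)*31 = -155

-155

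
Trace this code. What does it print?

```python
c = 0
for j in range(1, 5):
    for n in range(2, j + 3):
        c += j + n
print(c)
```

j=1,n=2: c = 0+3 = 3
j=1,n=3: c = 3+4 = 7
j=2,n=2: c = 7+4 = 11
j=2,n=3: c = 11+5 = 16
j=2,n=4: c = 16+6 = 22
j=3,n=2: c = 22+5 = 27
j=3,n=3: c = 27+6 = 33
j=3,n=4: c = 33+7 = 40
j=3,n=5: c = 40+8 = 48
j=4,n=2: c = 48+6 = 54
j=4,n=3: c = 54+7 = 61
j=4,n=4: c = 61+8 = 69
j=4,n=5: c = 69+9 = 78
j=4,n=6: c = 78+10 = 88

88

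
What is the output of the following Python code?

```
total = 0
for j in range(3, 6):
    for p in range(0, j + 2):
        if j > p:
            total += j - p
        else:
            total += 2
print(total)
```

43

j=3,p=0: 3>0, total = 0+3 = 3
j=3,p=1: 3>1, total = 3+2 = 5
j=3,p=2: 3>2, total = 5+1 = 6
j=3,p=3: not 3>3, total = 6+2 = 8
j=3,p=4: not 3>4, total = 8+2 = 10
j=4,p=0: 4>0, total = 10+4 = 14
j=4,p=1: 4>1, total = 14+3 = 17
j=4,p=2: 4>2, total = 17+2 = 19
j=4,p=3: 4>3, total = 19+1 = 20
j=4,p=4: not 4>4, total = 20+2 = 22
j=4,p=5: not 4>5, total = 22+2 = 24
j=5,p=0: 5>0, total = 24+5 = 29
j=5,p=1: 5>1, total = 29+4 = 33
j=5,p=2: 5>2, total = 33+3 = 36
j=5,p=3: 5>3, total = 36+2 = 38
j=5,p=4: 5>4, total = 38+1 = 39
j=5,p=5: not 5>5, total = 39+2 = 41
j=5,p=6: not 5>6, total = 41+2 = 43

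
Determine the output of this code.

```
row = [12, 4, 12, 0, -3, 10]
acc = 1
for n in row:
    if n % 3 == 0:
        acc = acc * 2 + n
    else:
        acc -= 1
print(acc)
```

n=12: %3==0, acc = 1*2+12 = 14
n=4: not %3==0, acc = 14-1 = 13
n=12: %3==0, acc = 13*2+12 = 38
n=0: %3==0, acc = 38*2+0 = 76
n=-3: %3==0, acc = 76*2+(-3) = 149
n=10: not %3==0, acc = 149-1 = 148

148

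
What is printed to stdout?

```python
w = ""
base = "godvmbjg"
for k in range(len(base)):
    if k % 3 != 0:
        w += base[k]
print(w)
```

k=0: skip
k=1: add 'o' → 'o'
k=2: add 'd' → 'od'
k=3: skip
k=4: add 'm' → 'odm'
k=5: add 'b' → 'odmb'
k=6: skip
k=7: add 'g' → 'odmbg'

odmbg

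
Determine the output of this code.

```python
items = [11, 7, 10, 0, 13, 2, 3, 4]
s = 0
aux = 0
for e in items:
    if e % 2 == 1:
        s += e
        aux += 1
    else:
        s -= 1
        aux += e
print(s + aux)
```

e=11: odd, s = 0+11 = 11; aux=1
e=7: odd, s = 11+7 = 18; aux=2
e=10: not odd, s = 18-1 = 17; aux=12
e=0: not odd, s = 17-1 = 16; aux=12
e=13: odd, s = 16+13 = 29; aux=13
e=2: not odd, s = 29-1 = 28; aux=15
e=3: odd, s = 28+3 = 31; aux=16
e=4: not odd, s = 31-1 = 30; aux=20
s+aux = 30+20 = 50

50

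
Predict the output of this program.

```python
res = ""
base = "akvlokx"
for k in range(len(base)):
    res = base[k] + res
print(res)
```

xkolvka

k=0: prepend 'a' → 'a'
k=1: prepend 'k' → 'ka'
k=2: prepend 'v' → 'vka'
k=3: prepend 'l' → 'lvka'
k=4: prepend 'o' → 'olvka'
k=5: prepend 'k' → 'kolvka'
k=6: prepend 'x' → 'xkolvka'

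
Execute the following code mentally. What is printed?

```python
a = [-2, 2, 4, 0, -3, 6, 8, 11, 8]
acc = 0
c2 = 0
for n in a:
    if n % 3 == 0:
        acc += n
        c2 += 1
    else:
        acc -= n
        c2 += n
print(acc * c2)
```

n=-2: not %3==0, acc = 0-(-2) = 2; c2=-2
n=2: not %3==0, acc = 2-2 = 0; c2=0
n=4: not %3==0, acc = 0-4 = -4; c2=4
n=0: %3==0, acc = (-4)+0 = -4; c2=5
n=-3: %3==0, acc = (-4)+(-3) = -7; c2=6
n=6: %3==0, acc = (-7)+6 = -1; c2=7
n=8: not %3==0, acc = (-1)-8 = -9; c2=15
n=11: not %3==0, acc = (-9)-11 = -20; c2=26
n=8: not %3==0, acc = (-20)-8 = -28; c2=34
acc*c2 = (-28)*34 = -952

-952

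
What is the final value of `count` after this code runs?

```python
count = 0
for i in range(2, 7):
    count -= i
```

-20

i=2: count = 0-2 = -2
i=3: count = (-2)-3 = -5
i=4: count = (-5)-4 = -9
i=5: count = (-9)-5 = -14
i=6: count = (-14)-6 = -20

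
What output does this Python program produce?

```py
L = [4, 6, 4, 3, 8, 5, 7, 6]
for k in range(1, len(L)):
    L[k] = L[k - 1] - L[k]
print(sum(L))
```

-116

k=1: L[1] = 4-6 = -2 → [4, -2, 4, 3, 8, 5, 7, 6]
k=2: L[2] = (-2)-4 = -6 → [4, -2, -6, 3, 8, 5, 7, 6]
k=3: L[3] = (-6)-3 = -9 → [4, -2, -6, -9, 8, 5, 7, 6]
k=4: L[4] = (-9)-8 = -17 → [4, -2, -6, -9, -17, 5, 7, 6]
k=5: L[5] = (-17)-5 = -22 → [4, -2, -6, -9, -17, -22, 7, 6]
k=6: L[6] = (-22)-7 = -29 → [4, -2, -6, -9, -17, -22, -29, 6]
k=7: L[7] = (-29)-6 = -35 → [4, -2, -6, -9, -17, -22, -29, -35]
sum = -116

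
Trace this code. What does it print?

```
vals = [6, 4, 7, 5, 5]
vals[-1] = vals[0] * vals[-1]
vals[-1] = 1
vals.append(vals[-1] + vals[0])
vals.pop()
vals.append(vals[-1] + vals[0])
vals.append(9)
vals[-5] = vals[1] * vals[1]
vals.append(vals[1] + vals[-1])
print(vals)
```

[6, 4, 16, 5, 1, 7, 9, 13]

vals[-1] = vals[0]*vals[-1] = 6*5 = 30 → [6, 4, 7, 5, 30]
vals[-1] = 1 → [6, 4, 7, 5, 1]
append vals[-1]+vals[0] = 1+6 = 7 → [6, 4, 7, 5, 1, 7]
pop() removes 7 → [6, 4, 7, 5, 1]
append vals[-1]+vals[0] = 1+6 = 7 → [6, 4, 7, 5, 1, 7]
append 9 → [6, 4, 7, 5, 1, 7, 9]
vals[-5] = vals[1]*vals[1] = 4*4 = 16 → [6, 4, 16, 5, 1, 7, 9]
append vals[1]+vals[-1] = 4+9 = 13 → [6, 4, 16, 5, 1, 7, 9, 13]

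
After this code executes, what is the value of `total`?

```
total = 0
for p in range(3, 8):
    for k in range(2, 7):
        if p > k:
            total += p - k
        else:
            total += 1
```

p=3,k=2: 3>2, total = 0+1 = 1
p=3,k=3: not 3>3, total = 1+1 = 2
p=3,k=4: not 3>4, total = 2+1 = 3
p=3,k=5: not 3>5, total = 3+1 = 4
p=3,k=6: not 3>6, total = 4+1 = 5
p=4,k=2: 4>2, total = 5+2 = 7
p=4,k=3: 4>3, total = 7+1 = 8
p=4,k=4: not 4>4, total = 8+1 = 9
p=4,k=5: not 4>5, total = 9+1 = 10
p=4,k=6: not 4>6, total = 10+1 = 11
p=5,k=2: 5>2, total = 11+3 = 14
p=5,k=3: 5>3, total = 14+2 = 16
p=5,k=4: 5>4, total = 16+1 = 17
p=5,k=5: not 5>5, total = 17+1 = 18
p=5,k=6: not 5>6, total = 18+1 = 19
p=6,k=2: 6>2, total = 19+4 = 23
p=6,k=3: 6>3, total = 23+3 = 26
p=6,k=4: 6>4, total = 26+2 = 28
p=6,k=5: 6>5, total = 28+1 = 29
p=6,k=6: not 6>6, total = 29+1 = 30
p=7,k=2: 7>2, total = 30+5 = 35
p=7,k=3: 7>3, total = 35+4 = 39
p=7,k=4: 7>4, total = 39+3 = 42
p=7,k=5: 7>5, total = 42+2 = 44
p=7,k=6: 7>6, total = 44+1 = 45

45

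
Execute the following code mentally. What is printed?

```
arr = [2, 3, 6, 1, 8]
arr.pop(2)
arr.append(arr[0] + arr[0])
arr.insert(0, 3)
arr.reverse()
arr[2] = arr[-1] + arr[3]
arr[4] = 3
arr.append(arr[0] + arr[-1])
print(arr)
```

pop(2) removes 6 → [2, 3, 1, 8]
append arr[0]+arr[0] = 2+2 = 4 → [2, 3, 1, 8, 4]
insert 3 at 0 → [3, 2, 3, 1, 8, 4]
reverse → [4, 8, 1, 3, 2, 3]
arr[2] = arr[-1]+arr[3] = 3+3 = 6 → [4, 8, 6, 3, 2, 3]
arr[4] = 3 → [4, 8, 6, 3, 3, 3]
append arr[0]+arr[-1] = 4+3 = 7 → [4, 8, 6, 3, 3, 3, 7]

[4, 8, 6, 3, 3, 3, 7]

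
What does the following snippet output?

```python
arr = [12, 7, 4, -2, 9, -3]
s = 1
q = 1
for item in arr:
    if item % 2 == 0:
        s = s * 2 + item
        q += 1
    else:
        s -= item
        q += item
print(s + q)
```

item=12: even, s = 1*2+12 = 14; q=2
item=7: not even, s = 14-7 = 7; q=9
item=4: even, s = 7*2+4 = 18; q=10
item=-2: even, s = 18*2+(-2) = 34; q=11
item=9: not even, s = 34-9 = 25; q=20
item=-3: not even, s = 25-(-3) = 28; q=17
s+q = 28+17 = 45

45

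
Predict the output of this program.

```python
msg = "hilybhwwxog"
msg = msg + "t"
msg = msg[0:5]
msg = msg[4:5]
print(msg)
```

b

+ 't' → 'hilybhwwxogt'
slice [0:5] → 'hilyb'
slice [4:5] → 'b'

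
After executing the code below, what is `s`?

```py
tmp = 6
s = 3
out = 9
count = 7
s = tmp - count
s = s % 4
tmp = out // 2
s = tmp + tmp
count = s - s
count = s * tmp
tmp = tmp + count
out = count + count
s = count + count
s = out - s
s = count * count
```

1024

s = 6-7 = -1
s = (-1)%4 = 3
tmp = 9//2 = 4
s = 4+4 = 8
count = 8-8 = 0
count = 8*4 = 32
tmp = 4+32 = 36
out = 32+32 = 64
s = 32+32 = 64
s = 64-64 = 0
s = 32*32 = 1024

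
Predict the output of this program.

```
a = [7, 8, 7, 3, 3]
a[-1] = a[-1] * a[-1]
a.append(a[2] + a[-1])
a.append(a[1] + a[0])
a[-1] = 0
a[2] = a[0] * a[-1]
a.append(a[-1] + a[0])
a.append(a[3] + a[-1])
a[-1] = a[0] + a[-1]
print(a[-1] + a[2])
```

17

a[-1] = a[-1]*a[-1] = 3*3 = 9 → [7, 8, 7, 3, 9]
append a[2]+a[-1] = 7+9 = 16 → [7, 8, 7, 3, 9, 16]
append a[1]+a[0] = 8+7 = 15 → [7, 8, 7, 3, 9, 16, 15]
a[-1] = 0 → [7, 8, 7, 3, 9, 16, 0]
a[2] = a[0]*a[-1] = 7*0 = 0 → [7, 8, 0, 3, 9, 16, 0]
append a[-1]+a[0] = 0+7 = 7 → [7, 8, 0, 3, 9, 16, 0, 7]
append a[3]+a[-1] = 3+7 = 10 → [7, 8, 0, 3, 9, 16, 0, 7, 10]
a[-1] = a[0]+a[-1] = 7+10 = 17 → [7, 8, 0, 3, 9, 16, 0, 7, 17]
a[-1]+a[2] = 17+0 = 17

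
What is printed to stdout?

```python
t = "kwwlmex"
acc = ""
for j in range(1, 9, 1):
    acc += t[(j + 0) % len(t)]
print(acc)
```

j=1: add t[1]='w' → 'w'
j=2: add t[2]='w' → 'ww'
j=3: add t[3]='l' → 'wwl'
j=4: add t[4]='m' → 'wwlm'
j=5: add t[5]='e' → 'wwlme'
j=6: add t[6]='x' → 'wwlmex'
j=7: add t[0]='k' → 'wwlmexk'
j=8: add t[1]='w' → 'wwlmexkw'

wwlmexkw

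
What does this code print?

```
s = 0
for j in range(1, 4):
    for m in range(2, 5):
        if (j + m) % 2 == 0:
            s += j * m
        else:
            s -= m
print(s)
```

9

j=1,m=2: odd sum, s = 0-2 = -2
j=1,m=3: even sum, s = (-2)+3 = 1
j=1,m=4: odd sum, s = 1-4 = -3
j=2,m=2: even sum, s = (-3)+4 = 1
j=2,m=3: odd sum, s = 1-3 = -2
j=2,m=4: even sum, s = (-2)+8 = 6
j=3,m=2: odd sum, s = 6-2 = 4
j=3,m=3: even sum, s = 4+9 = 13
j=3,m=4: odd sum, s = 13-4 = 9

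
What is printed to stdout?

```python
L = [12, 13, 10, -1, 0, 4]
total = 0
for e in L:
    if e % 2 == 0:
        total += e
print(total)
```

e=12: even, total = 0+12 = 12
e=13: not even
e=10: even, total = 12+10 = 22
e=-1: not even
e=0: even, total = 22+0 = 22
e=4: even, total = 22+4 = 26

26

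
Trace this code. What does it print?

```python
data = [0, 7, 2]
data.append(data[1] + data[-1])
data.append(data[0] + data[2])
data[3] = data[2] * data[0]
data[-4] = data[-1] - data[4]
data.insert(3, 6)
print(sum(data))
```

append data[1]+data[-1] = 7+2 = 9 → [0, 7, 2, 9]
append data[0]+data[2] = 0+2 = 2 → [0, 7, 2, 9, 2]
data[3] = data[2]*data[0] = 2*0 = 0 → [0, 7, 2, 0, 2]
data[-4] = data[-1]-data[4] = 2-2 = 0 → [0, 0, 2, 0, 2]
insert 6 at 3 → [0, 0, 2, 6, 0, 2]
sum = 10

10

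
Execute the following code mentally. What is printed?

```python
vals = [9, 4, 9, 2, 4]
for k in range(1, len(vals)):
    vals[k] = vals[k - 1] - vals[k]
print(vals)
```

k=1: vals[1] = 9-4 = 5 → [9, 5, 9, 2, 4]
k=2: vals[2] = 5-9 = -4 → [9, 5, -4, 2, 4]
k=3: vals[3] = (-4)-2 = -6 → [9, 5, -4, -6, 4]
k=4: vals[4] = (-6)-4 = -10 → [9, 5, -4, -6, -10]

[9, 5, -4, -6, -10]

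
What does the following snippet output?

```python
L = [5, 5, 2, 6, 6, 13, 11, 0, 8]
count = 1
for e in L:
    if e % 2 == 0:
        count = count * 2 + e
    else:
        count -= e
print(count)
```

-272

e=5: not even, count = 1-5 = -4
e=5: not even, count = (-4)-5 = -9
e=2: even, count = (-9)*2+2 = -16
e=6: even, count = (-16)*2+6 = -26
e=6: even, count = (-26)*2+6 = -46
e=13: not even, count = (-46)-13 = -59
e=11: not even, count = (-59)-11 = -70
e=0: even, count = (-70)*2+0 = -140
e=8: even, count = (-140)*2+8 = -272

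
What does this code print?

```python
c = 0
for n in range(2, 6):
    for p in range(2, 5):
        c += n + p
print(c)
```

78

n=2,p=2: c = 0+4 = 4
n=2,p=3: c = 4+5 = 9
n=2,p=4: c = 9+6 = 15
n=3,p=2: c = 15+5 = 20
n=3,p=3: c = 20+6 = 26
n=3,p=4: c = 26+7 = 33
n=4,p=2: c = 33+6 = 39
n=4,p=3: c = 39+7 = 46
n=4,p=4: c = 46+8 = 54
n=5,p=2: c = 54+7 = 61
n=5,p=3: c = 61+8 = 69
n=5,p=4: c = 69+9 = 78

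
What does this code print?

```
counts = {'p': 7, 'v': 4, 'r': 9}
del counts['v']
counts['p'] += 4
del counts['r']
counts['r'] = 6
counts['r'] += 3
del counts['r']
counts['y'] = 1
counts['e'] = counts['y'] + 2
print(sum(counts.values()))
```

15

del 'v' → {'p': 7, 'r': 9}
counts['p'] = 7+4 = 11 → {'p': 11, 'r': 9}
del 'r' → {'p': 11}
counts['r'] = 6 → {'p': 11, 'r': 6}
counts['r'] = 6+3 = 9 → {'p': 11, 'r': 9}
del 'r' → {'p': 11}
counts['y'] = 1 → {'p': 11, 'y': 1}
counts['e'] = counts['y']+2 = 3 → {'p': 11, 'y': 1, 'e': 3}
sum of values = 15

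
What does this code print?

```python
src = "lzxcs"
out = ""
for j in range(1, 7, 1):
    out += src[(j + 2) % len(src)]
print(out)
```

j=1: add src[3]='c' → 'c'
j=2: add src[4]='s' → 'cs'
j=3: add src[0]='l' → 'csl'
j=4: add src[1]='z' → 'cslz'
j=5: add src[2]='x' → 'cslzx'
j=6: add src[3]='c' → 'cslzxc'

cslzxc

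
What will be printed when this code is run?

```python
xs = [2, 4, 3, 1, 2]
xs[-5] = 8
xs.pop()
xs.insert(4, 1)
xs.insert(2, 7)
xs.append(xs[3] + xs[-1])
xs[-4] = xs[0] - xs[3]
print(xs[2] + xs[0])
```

xs[-5] = 8 → [8, 4, 3, 1, 2]
pop() removes 2 → [8, 4, 3, 1]
insert 1 at 4 → [8, 4, 3, 1, 1]
insert 7 at 2 → [8, 4, 7, 3, 1, 1]
append xs[3]+xs[-1] = 3+1 = 4 → [8, 4, 7, 3, 1, 1, 4]
xs[-4] = xs[0]-xs[3] = 8-3 = 5 → [8, 4, 7, 5, 1, 1, 4]
xs[2]+xs[0] = 7+8 = 15

15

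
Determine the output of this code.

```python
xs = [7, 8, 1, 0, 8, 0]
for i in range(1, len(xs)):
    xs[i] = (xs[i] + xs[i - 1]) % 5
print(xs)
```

i=1: xs[1] = (8+7)%5 = 0 → [7, 0, 1, 0, 8, 0]
i=2: xs[2] = (1+0)%5 = 1 → [7, 0, 1, 0, 8, 0]
i=3: xs[3] = (0+1)%5 = 1 → [7, 0, 1, 1, 8, 0]
i=4: xs[4] = (8+1)%5 = 4 → [7, 0, 1, 1, 4, 0]
i=5: xs[5] = (0+4)%5 = 4 → [7, 0, 1, 1, 4, 4]

[7, 0, 1, 1, 4, 4]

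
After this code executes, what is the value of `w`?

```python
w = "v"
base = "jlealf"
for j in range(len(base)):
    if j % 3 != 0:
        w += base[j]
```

'vlelf'

j=0: skip
j=1: add 'l' → 'vl'
j=2: add 'e' → 'vle'
j=3: skip
j=4: add 'l' → 'vlel'
j=5: add 'f' → 'vlelf'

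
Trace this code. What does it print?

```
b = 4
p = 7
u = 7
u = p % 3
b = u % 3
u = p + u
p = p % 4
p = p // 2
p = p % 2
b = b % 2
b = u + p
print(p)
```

u = 7%3 = 1
b = 1%3 = 1
u = 7+1 = 8
p = 7%4 = 3
p = 3//2 = 1
p = 1%2 = 1
b = 1%2 = 1
b = 8+1 = 9

1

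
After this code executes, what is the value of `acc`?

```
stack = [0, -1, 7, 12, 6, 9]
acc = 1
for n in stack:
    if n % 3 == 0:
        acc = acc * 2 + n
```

85

n=0: %3==0, acc = 1*2+0 = 2
n=-1: not %3==0
n=7: not %3==0
n=12: %3==0, acc = 2*2+12 = 16
n=6: %3==0, acc = 16*2+6 = 38
n=9: %3==0, acc = 38*2+9 = 85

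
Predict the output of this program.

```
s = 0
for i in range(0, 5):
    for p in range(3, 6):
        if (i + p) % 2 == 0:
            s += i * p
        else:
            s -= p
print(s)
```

24

i=0,p=3: odd sum, s = 0-3 = -3
i=0,p=4: even sum, s = (-3)+0 = -3
i=0,p=5: odd sum, s = (-3)-5 = -8
i=1,p=3: even sum, s = (-8)+3 = -5
i=1,p=4: odd sum, s = (-5)-4 = -9
i=1,p=5: even sum, s = (-9)+5 = -4
i=2,p=3: odd sum, s = (-4)-3 = -7
i=2,p=4: even sum, s = (-7)+8 = 1
i=2,p=5: odd sum, s = 1-5 = -4
i=3,p=3: even sum, s = (-4)+9 = 5
i=3,p=4: odd sum, s = 5-4 = 1
i=3,p=5: even sum, s = 1+15 = 16
i=4,p=3: odd sum, s = 16-3 = 13
i=4,p=4: even sum, s = 13+16 = 29
i=4,p=5: odd sum, s = 29-5 = 24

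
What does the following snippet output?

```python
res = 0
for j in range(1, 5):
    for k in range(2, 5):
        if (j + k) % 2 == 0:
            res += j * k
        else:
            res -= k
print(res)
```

30

j=1,k=2: odd sum, res = 0-2 = -2
j=1,k=3: even sum, res = (-2)+3 = 1
j=1,k=4: odd sum, res = 1-4 = -3
j=2,k=2: even sum, res = (-3)+4 = 1
j=2,k=3: odd sum, res = 1-3 = -2
j=2,k=4: even sum, res = (-2)+8 = 6
j=3,k=2: odd sum, res = 6-2 = 4
j=3,k=3: even sum, res = 4+9 = 13
j=3,k=4: odd sum, res = 13-4 = 9
j=4,k=2: even sum, res = 9+8 = 17
j=4,k=3: odd sum, res = 17-3 = 14
j=4,k=4: even sum, res = 14+16 = 30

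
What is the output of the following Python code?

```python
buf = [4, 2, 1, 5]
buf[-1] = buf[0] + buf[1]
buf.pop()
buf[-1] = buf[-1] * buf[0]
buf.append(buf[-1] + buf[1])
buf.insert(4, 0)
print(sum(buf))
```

16

buf[-1] = buf[0]+buf[1] = 4+2 = 6 → [4, 2, 1, 6]
pop() removes 6 → [4, 2, 1]
buf[-1] = buf[-1]*buf[0] = 1*4 = 4 → [4, 2, 4]
append buf[-1]+buf[1] = 4+2 = 6 → [4, 2, 4, 6]
insert 0 at 4 → [4, 2, 4, 6, 0]
sum = 16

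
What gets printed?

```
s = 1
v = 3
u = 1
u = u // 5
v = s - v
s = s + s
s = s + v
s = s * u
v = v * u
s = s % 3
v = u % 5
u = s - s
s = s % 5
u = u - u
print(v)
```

u = 1//5 = 0
v = 1-3 = -2
s = 1+1 = 2
s = 2+(-2) = 0
s = 0*0 = 0
v = (-2)*0 = 0
s = 0%3 = 0
v = 0%5 = 0
u = 0-0 = 0
s = 0%5 = 0
u = 0-0 = 0

0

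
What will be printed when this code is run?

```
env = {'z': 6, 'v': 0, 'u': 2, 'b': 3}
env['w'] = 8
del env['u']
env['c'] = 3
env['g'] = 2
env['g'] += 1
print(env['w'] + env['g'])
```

env['w'] = 8 → {'z': 6, 'v': 0, 'u': 2, 'b': 3, 'w': 8}
del 'u' → {'z': 6, 'v': 0, 'b': 3, 'w': 8}
env['c'] = 3 → {'z': 6, 'v': 0, 'b': 3, 'w': 8, 'c': 3}
env['g'] = 2 → {'z': 6, 'v': 0, 'b': 3, 'w': 8, 'c': 3, 'g': 2}
env['g'] = 2+1 = 3 → {'z': 6, 'v': 0, 'b': 3, 'w': 8, 'c': 3, 'g': 3}
env['w']+env['g'] = 8+3 = 11

11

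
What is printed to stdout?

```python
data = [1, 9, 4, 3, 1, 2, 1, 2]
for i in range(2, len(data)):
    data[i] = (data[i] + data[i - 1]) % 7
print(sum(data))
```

i=2: data[2] = (4+9)%7 = 6 → [1, 9, 6, 3, 1, 2, 1, 2]
i=3: data[3] = (3+6)%7 = 2 → [1, 9, 6, 2, 1, 2, 1, 2]
i=4: data[4] = (1+2)%7 = 3 → [1, 9, 6, 2, 3, 2, 1, 2]
i=5: data[5] = (2+3)%7 = 5 → [1, 9, 6, 2, 3, 5, 1, 2]
i=6: data[6] = (1+5)%7 = 6 → [1, 9, 6, 2, 3, 5, 6, 2]
i=7: data[7] = (2+6)%7 = 1 → [1, 9, 6, 2, 3, 5, 6, 1]
sum = 33

33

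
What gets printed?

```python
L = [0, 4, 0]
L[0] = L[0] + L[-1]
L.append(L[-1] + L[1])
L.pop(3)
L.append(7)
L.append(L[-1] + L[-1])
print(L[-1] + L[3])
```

L[0] = L[0]+L[-1] = 0+0 = 0 → [0, 4, 0]
append L[-1]+L[1] = 0+4 = 4 → [0, 4, 0, 4]
pop(3) removes 4 → [0, 4, 0]
append 7 → [0, 4, 0, 7]
append L[-1]+L[-1] = 7+7 = 14 → [0, 4, 0, 7, 14]
L[-1]+L[3] = 14+7 = 21

21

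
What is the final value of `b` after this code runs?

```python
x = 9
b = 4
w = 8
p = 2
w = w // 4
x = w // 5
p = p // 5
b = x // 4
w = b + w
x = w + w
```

0

w = 8//4 = 2
x = 2//5 = 0
p = 2//5 = 0
b = 0//4 = 0
w = 0+2 = 2
x = 2+2 = 4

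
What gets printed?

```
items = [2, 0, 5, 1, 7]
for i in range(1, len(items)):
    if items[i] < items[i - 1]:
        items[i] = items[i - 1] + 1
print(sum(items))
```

23

i=1: 0<2, items[1] = 2+1 = 3 → [2, 3, 5, 1, 7]
i=2: 5>=3, unchanged → [2, 3, 5, 1, 7]
i=3: 1<5, items[3] = 5+1 = 6 → [2, 3, 5, 6, 7]
i=4: 7>=6, unchanged → [2, 3, 5, 6, 7]
sum = 23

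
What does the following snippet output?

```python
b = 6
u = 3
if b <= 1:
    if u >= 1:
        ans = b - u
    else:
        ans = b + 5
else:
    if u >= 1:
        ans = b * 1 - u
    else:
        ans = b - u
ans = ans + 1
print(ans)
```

4

b=6, u=3
b <= 1 is False; u >= 1 is True
→ ans = b * 1 - u = 3
ans = 3+1 = 4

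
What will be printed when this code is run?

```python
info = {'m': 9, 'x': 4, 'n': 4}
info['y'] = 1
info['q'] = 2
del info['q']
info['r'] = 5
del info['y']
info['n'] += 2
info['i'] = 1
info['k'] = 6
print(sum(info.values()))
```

info['y'] = 1 → {'m': 9, 'x': 4, 'n': 4, 'y': 1}
info['q'] = 2 → {'m': 9, 'x': 4, 'n': 4, 'y': 1, 'q': 2}
del 'q' → {'m': 9, 'x': 4, 'n': 4, 'y': 1}
info['r'] = 5 → {'m': 9, 'x': 4, 'n': 4, 'y': 1, 'r': 5}
del 'y' → {'m': 9, 'x': 4, 'n': 4, 'r': 5}
info['n'] = 4+2 = 6 → {'m': 9, 'x': 4, 'n': 6, 'r': 5}
info['i'] = 1 → {'m': 9, 'x': 4, 'n': 6, 'r': 5, 'i': 1}
info['k'] = 6 → {'m': 9, 'x': 4, 'n': 6, 'r': 5, 'i': 1, 'k': 6}
sum of values = 31

31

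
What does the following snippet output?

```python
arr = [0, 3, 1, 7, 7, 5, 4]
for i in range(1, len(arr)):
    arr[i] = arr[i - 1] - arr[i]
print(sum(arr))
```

i=1: arr[1] = 0-3 = -3 → [0, -3, 1, 7, 7, 5, 4]
i=2: arr[2] = (-3)-1 = -4 → [0, -3, -4, 7, 7, 5, 4]
i=3: arr[3] = (-4)-7 = -11 → [0, -3, -4, -11, 7, 5, 4]
i=4: arr[4] = (-11)-7 = -18 → [0, -3, -4, -11, -18, 5, 4]
i=5: arr[5] = (-18)-5 = -23 → [0, -3, -4, -11, -18, -23, 4]
i=6: arr[6] = (-23)-4 = -27 → [0, -3, -4, -11, -18, -23, -27]
sum = -86

-86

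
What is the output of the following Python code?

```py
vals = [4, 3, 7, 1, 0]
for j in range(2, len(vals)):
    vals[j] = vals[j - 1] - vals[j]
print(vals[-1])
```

j=2: vals[2] = 3-7 = -4 → [4, 3, -4, 1, 0]
j=3: vals[3] = (-4)-1 = -5 → [4, 3, -4, -5, 0]
j=4: vals[4] = (-5)-0 = -5 → [4, 3, -4, -5, -5]

-5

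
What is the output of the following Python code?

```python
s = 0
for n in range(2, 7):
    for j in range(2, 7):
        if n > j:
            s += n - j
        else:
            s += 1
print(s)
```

n=2,j=2: not 2>2, s = 0+1 = 1
n=2,j=3: not 2>3, s = 1+1 = 2
n=2,j=4: not 2>4, s = 2+1 = 3
n=2,j=5: not 2>5, s = 3+1 = 4
n=2,j=6: not 2>6, s = 4+1 = 5
n=3,j=2: 3>2, s = 5+1 = 6
n=3,j=3: not 3>3, s = 6+1 = 7
n=3,j=4: not 3>4, s = 7+1 = 8
n=3,j=5: not 3>5, s = 8+1 = 9
n=3,j=6: not 3>6, s = 9+1 = 10
n=4,j=2: 4>2, s = 10+2 = 12
n=4,j=3: 4>3, s = 12+1 = 13
n=4,j=4: not 4>4, s = 13+1 = 14
n=4,j=5: not 4>5, s = 14+1 = 15
n=4,j=6: not 4>6, s = 15+1 = 16
n=5,j=2: 5>2, s = 16+3 = 19
n=5,j=3: 5>3, s = 19+2 = 21
n=5,j=4: 5>4, s = 21+1 = 22
n=5,j=5: not 5>5, s = 22+1 = 23
n=5,j=6: not 5>6, s = 23+1 = 24
n=6,j=2: 6>2, s = 24+4 = 28
n=6,j=3: 6>3, s = 28+3 = 31
n=6,j=4: 6>4, s = 31+2 = 33
n=6,j=5: 6>5, s = 33+1 = 34
n=6,j=6: not 6>6, s = 34+1 = 35

35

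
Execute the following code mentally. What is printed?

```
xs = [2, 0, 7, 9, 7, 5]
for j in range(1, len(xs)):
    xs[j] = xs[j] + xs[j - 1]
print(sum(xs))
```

86

j=1: xs[1] = 0+2 = 2 → [2, 2, 7, 9, 7, 5]
j=2: xs[2] = 7+2 = 9 → [2, 2, 9, 9, 7, 5]
j=3: xs[3] = 9+9 = 18 → [2, 2, 9, 18, 7, 5]
j=4: xs[4] = 7+18 = 25 → [2, 2, 9, 18, 25, 5]
j=5: xs[5] = 5+25 = 30 → [2, 2, 9, 18, 25, 30]
sum = 86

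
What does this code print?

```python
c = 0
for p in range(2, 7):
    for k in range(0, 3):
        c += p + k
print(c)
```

p=2,k=0: c = 0+2 = 2
p=2,k=1: c = 2+3 = 5
p=2,k=2: c = 5+4 = 9
p=3,k=0: c = 9+3 = 12
p=3,k=1: c = 12+4 = 16
p=3,k=2: c = 16+5 = 21
p=4,k=0: c = 21+4 = 25
p=4,k=1: c = 25+5 = 30
p=4,k=2: c = 30+6 = 36
p=5,k=0: c = 36+5 = 41
p=5,k=1: c = 41+6 = 47
p=5,k=2: c = 47+7 = 54
p=6,k=0: c = 54+6 = 60
p=6,k=1: c = 60+7 = 67
p=6,k=2: c = 67+8 = 75

75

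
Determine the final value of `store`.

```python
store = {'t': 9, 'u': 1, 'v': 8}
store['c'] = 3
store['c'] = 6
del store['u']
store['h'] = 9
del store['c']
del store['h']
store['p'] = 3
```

store['c'] = 3 → {'t': 9, 'u': 1, 'v': 8, 'c': 3}
store['c'] = 6 → {'t': 9, 'u': 1, 'v': 8, 'c': 6}
del 'u' → {'t': 9, 'v': 8, 'c': 6}
store['h'] = 9 → {'t': 9, 'v': 8, 'c': 6, 'h': 9}
del 'c' → {'t': 9, 'v': 8, 'h': 9}
del 'h' → {'t': 9, 'v': 8}
store['p'] = 3 → {'t': 9, 'v': 8, 'p': 3}

{'t': 9, 'v': 8, 'p': 3}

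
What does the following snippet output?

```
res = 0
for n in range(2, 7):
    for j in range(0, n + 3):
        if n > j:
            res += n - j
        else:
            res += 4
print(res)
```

115

n=2,j=0: 2>0, res = 0+2 = 2
n=2,j=1: 2>1, res = 2+1 = 3
n=2,j=2: not 2>2, res = 3+4 = 7
n=2,j=3: not 2>3, res = 7+4 = 11
n=2,j=4: not 2>4, res = 11+4 = 15
n=3,j=0: 3>0, res = 15+3 = 18
n=3,j=1: 3>1, res = 18+2 = 20
n=3,j=2: 3>2, res = 20+1 = 21
n=3,j=3: not 3>3, res = 21+4 = 25
n=3,j=4: not 3>4, res = 25+4 = 29
n=3,j=5: not 3>5, res = 29+4 = 33
n=4,j=0: 4>0, res = 33+4 = 37
n=4,j=1: 4>1, res = 37+3 = 40
n=4,j=2: 4>2, res = 40+2 = 42
n=4,j=3: 4>3, res = 42+1 = 43
n=4,j=4: not 4>4, res = 43+4 = 47
n=4,j=5: not 4>5, res = 47+4 = 51
n=4,j=6: not 4>6, res = 51+4 = 55
n=5,j=0: 5>0, res = 55+5 = 60
n=5,j=1: 5>1, res = 60+4 = 64
n=5,j=2: 5>2, res = 64+3 = 67
n=5,j=3: 5>3, res = 67+2 = 69
n=5,j=4: 5>4, res = 69+1 = 70
n=5,j=5: not 5>5, res = 70+4 = 74
n=5,j=6: not 5>6, res = 74+4 = 78
n=5,j=7: not 5>7, res = 78+4 = 82
n=6,j=0: 6>0, res = 82+6 = 88
n=6,j=1: 6>1, res = 88+5 = 93
n=6,j=2: 6>2, res = 93+4 = 97
n=6,j=3: 6>3, res = 97+3 = 100
n=6,j=4: 6>4, res = 100+2 = 102
n=6,j=5: 6>5, res = 102+1 = 103
n=6,j=6: not 6>6, res = 103+4 = 107
n=6,j=7: not 6>7, res = 107+4 = 111
n=6,j=8: not 6>8, res = 111+4 = 115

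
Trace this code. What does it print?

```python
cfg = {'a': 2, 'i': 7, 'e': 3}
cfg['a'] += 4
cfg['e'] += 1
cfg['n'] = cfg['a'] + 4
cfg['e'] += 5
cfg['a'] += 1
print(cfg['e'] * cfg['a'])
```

cfg['a'] = 2+4 = 6 → {'a': 6, 'i': 7, 'e': 3}
cfg['e'] = 3+1 = 4 → {'a': 6, 'i': 7, 'e': 4}
cfg['n'] = cfg['a']+4 = 10 → {'a': 6, 'i': 7, 'e': 4, 'n': 10}
cfg['e'] = 4+5 = 9 → {'a': 6, 'i': 7, 'e': 9, 'n': 10}
cfg['a'] = 6+1 = 7 → {'a': 7, 'i': 7, 'e': 9, 'n': 10}
cfg['e']*cfg['a'] = 9*7 = 63

63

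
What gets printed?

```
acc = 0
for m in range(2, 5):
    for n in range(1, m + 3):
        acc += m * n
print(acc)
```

149

m=2,n=1: acc = 0+2 = 2
m=2,n=2: acc = 2+4 = 6
m=2,n=3: acc = 6+6 = 12
m=2,n=4: acc = 12+8 = 20
m=3,n=1: acc = 20+3 = 23
m=3,n=2: acc = 23+6 = 29
m=3,n=3: acc = 29+9 = 38
m=3,n=4: acc = 38+12 = 50
m=3,n=5: acc = 50+15 = 65
m=4,n=1: acc = 65+4 = 69
m=4,n=2: acc = 69+8 = 77
m=4,n=3: acc = 77+12 = 89
m=4,n=4: acc = 89+16 = 105
m=4,n=5: acc = 105+20 = 125
m=4,n=6: acc = 125+24 = 149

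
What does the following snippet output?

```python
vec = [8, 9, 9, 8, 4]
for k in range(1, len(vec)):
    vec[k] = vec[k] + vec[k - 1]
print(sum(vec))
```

k=1: vec[1] = 9+8 = 17 → [8, 17, 9, 8, 4]
k=2: vec[2] = 9+17 = 26 → [8, 17, 26, 8, 4]
k=3: vec[3] = 8+26 = 34 → [8, 17, 26, 34, 4]
k=4: vec[4] = 4+34 = 38 → [8, 17, 26, 34, 38]
sum = 123

123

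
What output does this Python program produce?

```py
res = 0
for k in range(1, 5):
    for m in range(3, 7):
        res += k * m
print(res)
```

k=1,m=3: res = 0+3 = 3
k=1,m=4: res = 3+4 = 7
k=1,m=5: res = 7+5 = 12
k=1,m=6: res = 12+6 = 18
k=2,m=3: res = 18+6 = 24
k=2,m=4: res = 24+8 = 32
k=2,m=5: res = 32+10 = 42
k=2,m=6: res = 42+12 = 54
k=3,m=3: res = 54+9 = 63
k=3,m=4: res = 63+12 = 75
k=3,m=5: res = 75+15 = 90
k=3,m=6: res = 90+18 = 108
k=4,m=3: res = 108+12 = 120
k=4,m=4: res = 120+16 = 136
k=4,m=5: res = 136+20 = 156
k=4,m=6: res = 156+24 = 180

180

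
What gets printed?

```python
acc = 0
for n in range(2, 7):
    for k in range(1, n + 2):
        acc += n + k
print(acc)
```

190

n=2,k=1: acc = 0+3 = 3
n=2,k=2: acc = 3+4 = 7
n=2,k=3: acc = 7+5 = 12
n=3,k=1: acc = 12+4 = 16
n=3,k=2: acc = 16+5 = 21
n=3,k=3: acc = 21+6 = 27
n=3,k=4: acc = 27+7 = 34
n=4,k=1: acc = 34+5 = 39
n=4,k=2: acc = 39+6 = 45
n=4,k=3: acc = 45+7 = 52
n=4,k=4: acc = 52+8 = 60
n=4,k=5: acc = 60+9 = 69
n=5,k=1: acc = 69+6 = 75
n=5,k=2: acc = 75+7 = 82
n=5,k=3: acc = 82+8 = 90
n=5,k=4: acc = 90+9 = 99
n=5,k=5: acc = 99+10 = 109
n=5,k=6: acc = 109+11 = 120
n=6,k=1: acc = 120+7 = 127
n=6,k=2: acc = 127+8 = 135
n=6,k=3: acc = 135+9 = 144
n=6,k=4: acc = 144+10 = 154
n=6,k=5: acc = 154+11 = 165
n=6,k=6: acc = 165+12 = 177
n=6,k=7: acc = 177+13 = 190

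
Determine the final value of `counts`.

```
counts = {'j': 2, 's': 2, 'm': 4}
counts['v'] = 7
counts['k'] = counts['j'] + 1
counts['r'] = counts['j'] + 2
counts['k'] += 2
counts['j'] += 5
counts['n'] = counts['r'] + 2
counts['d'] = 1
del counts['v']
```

{'j': 7, 's': 2, 'm': 4, 'k': 5, 'r': 4, 'n': 6, 'd': 1}

counts['v'] = 7 → {'j': 2, 's': 2, 'm': 4, 'v': 7}
counts['k'] = counts['j']+1 = 3 → {'j': 2, 's': 2, 'm': 4, 'v': 7, 'k': 3}
counts['r'] = counts['j']+2 = 4 → {'j': 2, 's': 2, 'm': 4, 'v': 7, 'k': 3, 'r': 4}
counts['k'] = 3+2 = 5 → {'j': 2, 's': 2, 'm': 4, 'v': 7, 'k': 5, 'r': 4}
counts['j'] = 2+5 = 7 → {'j': 7, 's': 2, 'm': 4, 'v': 7, 'k': 5, 'r': 4}
counts['n'] = counts['r']+2 = 6 → {'j': 7, 's': 2, 'm': 4, 'v': 7, 'k': 5, 'r': 4, 'n': 6}
counts['d'] = 1 → {'j': 7, 's': 2, 'm': 4, 'v': 7, 'k': 5, 'r': 4, 'n': 6, 'd': 1}
del 'v' → {'j': 7, 's': 2, 'm': 4, 'k': 5, 'r': 4, 'n': 6, 'd': 1}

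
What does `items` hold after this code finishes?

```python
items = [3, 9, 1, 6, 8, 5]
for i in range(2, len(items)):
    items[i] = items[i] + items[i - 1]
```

[3, 9, 10, 16, 24, 29]

i=2: items[2] = 1+9 = 10 → [3, 9, 10, 6, 8, 5]
i=3: items[3] = 6+10 = 16 → [3, 9, 10, 16, 8, 5]
i=4: items[4] = 8+16 = 24 → [3, 9, 10, 16, 24, 5]
i=5: items[5] = 5+24 = 29 → [3, 9, 10, 16, 24, 29]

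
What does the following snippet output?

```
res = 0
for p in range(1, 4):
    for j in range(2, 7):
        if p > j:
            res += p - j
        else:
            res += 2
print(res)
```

29

p=1,j=2: not 1>2, res = 0+2 = 2
p=1,j=3: not 1>3, res = 2+2 = 4
p=1,j=4: not 1>4, res = 4+2 = 6
p=1,j=5: not 1>5, res = 6+2 = 8
p=1,j=6: not 1>6, res = 8+2 = 10
p=2,j=2: not 2>2, res = 10+2 = 12
p=2,j=3: not 2>3, res = 12+2 = 14
p=2,j=4: not 2>4, res = 14+2 = 16
p=2,j=5: not 2>5, res = 16+2 = 18
p=2,j=6: not 2>6, res = 18+2 = 20
p=3,j=2: 3>2, res = 20+1 = 21
p=3,j=3: not 3>3, res = 21+2 = 23
p=3,j=4: not 3>4, res = 23+2 = 25
p=3,j=5: not 3>5, res = 25+2 = 27
p=3,j=6: not 3>6, res = 27+2 = 29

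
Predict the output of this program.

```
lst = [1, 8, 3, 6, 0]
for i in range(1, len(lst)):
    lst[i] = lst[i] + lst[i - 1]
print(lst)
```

i=1: lst[1] = 8+1 = 9 → [1, 9, 3, 6, 0]
i=2: lst[2] = 3+9 = 12 → [1, 9, 12, 6, 0]
i=3: lst[3] = 6+12 = 18 → [1, 9, 12, 18, 0]
i=4: lst[4] = 0+18 = 18 → [1, 9, 12, 18, 18]

[1, 9, 12, 18, 18]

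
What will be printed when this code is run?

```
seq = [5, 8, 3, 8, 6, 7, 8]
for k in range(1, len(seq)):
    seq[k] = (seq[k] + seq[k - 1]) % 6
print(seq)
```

k=1: seq[1] = (8+5)%6 = 1 → [5, 1, 3, 8, 6, 7, 8]
k=2: seq[2] = (3+1)%6 = 4 → [5, 1, 4, 8, 6, 7, 8]
k=3: seq[3] = (8+4)%6 = 0 → [5, 1, 4, 0, 6, 7, 8]
k=4: seq[4] = (6+0)%6 = 0 → [5, 1, 4, 0, 0, 7, 8]
k=5: seq[5] = (7+0)%6 = 1 → [5, 1, 4, 0, 0, 1, 8]
k=6: seq[6] = (8+1)%6 = 3 → [5, 1, 4, 0, 0, 1, 3]

[5, 1, 4, 0, 0, 1, 3]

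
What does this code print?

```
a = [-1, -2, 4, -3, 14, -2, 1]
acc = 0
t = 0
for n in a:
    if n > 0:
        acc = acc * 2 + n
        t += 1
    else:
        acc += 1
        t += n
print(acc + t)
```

n=-1: not >0, acc = 0+1 = 1; t=-1
n=-2: not >0, acc = 1+1 = 2; t=-3
n=4: >0, acc = 2*2+4 = 8; t=-2
n=-3: not >0, acc = 8+1 = 9; t=-5
n=14: >0, acc = 9*2+14 = 32; t=-4
n=-2: not >0, acc = 32+1 = 33; t=-6
n=1: >0, acc = 33*2+1 = 67; t=-5
acc+t = 67+(-5) = 62

62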